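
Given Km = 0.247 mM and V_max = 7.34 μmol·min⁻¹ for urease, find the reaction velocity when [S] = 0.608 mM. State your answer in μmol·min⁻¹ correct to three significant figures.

5.22 μmol·min⁻¹

[S]/(Km+[S]) = 0.608/0.8550 = 0.7111, the fractional saturation.
v = 0.7111 × Vmax = 0.7111 × 7.34 = 5.22 μmol·min⁻¹.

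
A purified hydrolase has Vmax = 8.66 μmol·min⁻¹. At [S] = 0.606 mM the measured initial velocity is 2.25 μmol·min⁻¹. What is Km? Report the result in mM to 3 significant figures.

1.73 mM

From v = Vmax[S]/(Km+[S]), Km = [S](Vmax − v)/v.
Km = 0.606 × (8.66 − 2.25) / 2.25 = 3.884/2.25 = 1.73 mM.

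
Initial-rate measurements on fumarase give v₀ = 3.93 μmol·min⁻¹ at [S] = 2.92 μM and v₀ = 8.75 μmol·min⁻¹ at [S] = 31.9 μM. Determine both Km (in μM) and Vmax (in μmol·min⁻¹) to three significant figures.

From v = Vmax[S]/(Km+[S]), each point gives Vmax = v(Km+[S])/[S].
Equating: 3.93(Km+2.92)/2.92 = 8.75(Km+31.9)/31.9.
1.346·Km + 3.93 = 0.2743·Km + 8.75, so (1.346 − 0.2743)·Km = 8.75 − 3.93.
Km = 4.820/1.072 = 4.50 μM; then Vmax = 3.93(4.50+2.92)/2.92 = 9.98 μmol·min⁻¹.

Km = 4.50 μM; Vmax = 9.98 μmol·min⁻¹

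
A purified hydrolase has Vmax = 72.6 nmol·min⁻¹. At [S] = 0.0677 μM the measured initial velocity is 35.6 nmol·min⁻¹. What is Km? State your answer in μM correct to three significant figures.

0.0704 μM

v/Vmax = 35.6/72.6 = 0.4904 = [S]/(Km+[S]).
So Km + [S] = [S]/0.4904 = 0.1381 μM, giving Km = 0.1381 − 0.0677 = 0.0704 μM.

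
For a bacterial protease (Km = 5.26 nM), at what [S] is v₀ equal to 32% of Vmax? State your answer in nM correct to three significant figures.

v/Vmax = [S]/(Km+[S]) = 0.32, so [S] = Km·0.32/(1 − 0.32) = 5.26 × 0.4706.
[S] = 2.48 nM.

2.48 nM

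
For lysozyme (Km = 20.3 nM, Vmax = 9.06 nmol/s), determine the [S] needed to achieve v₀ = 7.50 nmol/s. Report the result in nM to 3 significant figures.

97.6 nM

Rearranging v = Vmax[S]/(Km+[S]) gives [S] = Km·v/(Vmax − v).
[S] = 20.3 × 7.50 / (9.06 − 7.50) = 152.2/1.560 = 97.6 nM.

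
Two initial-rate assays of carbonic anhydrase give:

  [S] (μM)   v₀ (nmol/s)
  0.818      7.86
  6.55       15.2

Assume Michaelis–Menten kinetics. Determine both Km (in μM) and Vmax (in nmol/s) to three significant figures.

In reciprocal form, 1/v = (Km/Vmax)·(1/[S]) + 1/Vmax. The two points give (1/[S], 1/v) = (1.222, 0.1272) and (0.1527, 0.06579).
Slope = (0.1272 − 0.06579)/(1.222 − 0.1527) = 0.05743; intercept = 0.1272 − 0.05743×1.222 = 0.05702.
Vmax = 1/intercept = 17.5 nmol/s; Km = slope × Vmax = 0.05743 × 17.5 = 1.01 μM.

Km = 1.01 μM; Vmax = 17.5 nmol/s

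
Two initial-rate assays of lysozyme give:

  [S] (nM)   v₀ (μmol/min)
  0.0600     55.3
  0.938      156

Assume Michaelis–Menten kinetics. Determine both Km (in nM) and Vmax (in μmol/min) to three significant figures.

From v = Vmax[S]/(Km+[S]), each point gives Vmax = v(Km+[S])/[S].
Equating: 55.3(Km+0.0600)/0.0600 = 156(Km+0.938)/0.938.
921.7·Km + 55.3 = 166.3·Km + 156, so (921.7 − 166.3)·Km = 156 − 55.3.
Km = 100.7/755.4 = 0.133 nM; then Vmax = 55.3(0.133+0.0600)/0.0600 = 178 μmol/min.

Km = 0.133 nM; Vmax = 178 μmol/min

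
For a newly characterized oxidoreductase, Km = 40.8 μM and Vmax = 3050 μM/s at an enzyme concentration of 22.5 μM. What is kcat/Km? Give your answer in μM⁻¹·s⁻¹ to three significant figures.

kcat = Vmax/[E]total = 3050/22.5 = 136 s⁻¹.
kcat/Km = 136/40.8 = 3.32 μM⁻¹·s⁻¹.

3.32 μM⁻¹·s⁻¹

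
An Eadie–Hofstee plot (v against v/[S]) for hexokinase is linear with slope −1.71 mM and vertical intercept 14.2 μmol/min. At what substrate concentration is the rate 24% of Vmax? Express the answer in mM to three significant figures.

The Eadie–Hofstee slope gives Km = 1.71 mM (slope = −Km).
v/Vmax = [S]/(Km+[S]) = 0.24 ⇒ [S] = Km·0.24/(1−0.24) = 1.71 × 0.3158 = 0.540 mM.

0.540 mM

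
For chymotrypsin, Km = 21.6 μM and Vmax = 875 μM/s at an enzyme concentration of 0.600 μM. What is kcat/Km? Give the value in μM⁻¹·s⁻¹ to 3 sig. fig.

kcat = Vmax/[E]total = 875/0.600 = 1460 s⁻¹.
kcat/Km = 1460/21.6 = 67.5 μM⁻¹·s⁻¹.

67.5 μM⁻¹·s⁻¹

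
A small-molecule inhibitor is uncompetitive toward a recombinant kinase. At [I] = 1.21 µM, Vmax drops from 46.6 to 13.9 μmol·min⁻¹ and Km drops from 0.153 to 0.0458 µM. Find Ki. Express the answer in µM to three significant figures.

0.514 µM

Uncompetitive: Vmax,app = Vmax/α (and Km,app = Km/α) with α = 1 + [I]/Ki.
α = Vmax/Vmax,app = 46.6/13.9 = 3.353.
Ki = [I]/(α − 1) = 1.21/2.353 = 0.514 µM.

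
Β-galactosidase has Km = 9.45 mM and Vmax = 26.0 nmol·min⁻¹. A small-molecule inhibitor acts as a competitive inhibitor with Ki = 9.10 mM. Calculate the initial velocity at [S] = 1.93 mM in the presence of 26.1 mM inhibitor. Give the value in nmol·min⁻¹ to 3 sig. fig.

1.30 nmol·min⁻¹

α = 1 + [I]/Ki = 1 + 26.1/9.10 = 3.868.
For a competitive inhibitor, Vmax is unchanged and the apparent Km becomes α·Km: Km,app = 36.6 mM, Vmax,app = 26.0 nmol·min⁻¹.
v = Vmax,app·[S]/(Km,app + [S]) = 26.0 × 1.93/(36.6 + 1.93) = 1.30 nmol·min⁻¹.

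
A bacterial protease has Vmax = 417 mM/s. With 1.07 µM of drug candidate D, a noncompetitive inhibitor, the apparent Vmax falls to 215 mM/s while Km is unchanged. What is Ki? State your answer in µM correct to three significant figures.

Noncompetitive: Vmax,app = Vmax/α with α = 1 + [I]/Ki.
α = Vmax/Vmax,app = 417/215 = 1.940.
Ki = [I]/(α − 1) = 1.07/0.9395 = 1.14 µM.

1.14 µM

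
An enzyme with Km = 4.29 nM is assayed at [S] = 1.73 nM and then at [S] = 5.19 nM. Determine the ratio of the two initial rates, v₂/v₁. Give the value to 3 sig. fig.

1.91

The fractional saturations are [S]/(Km+[S]) = 1.73/6.020 = 0.2874 and 5.19/9.480 = 0.5475.
v₂/v₁ is just their ratio: 0.5475/0.2874 = 1.91.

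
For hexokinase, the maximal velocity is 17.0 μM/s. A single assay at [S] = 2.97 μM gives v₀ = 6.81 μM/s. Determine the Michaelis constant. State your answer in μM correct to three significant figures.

4.44 μM

From v = Vmax[S]/(Km+[S]), Km = [S](Vmax − v)/v.
Km = 2.97 × (17.0 − 6.81) / 6.81 = 30.26/6.81 = 4.44 μM.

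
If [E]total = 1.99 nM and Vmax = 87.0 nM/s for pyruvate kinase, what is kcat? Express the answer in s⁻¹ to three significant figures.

kcat = Vmax/[E]total = 87.0 nM/s / 1.99 nM = 43.7 s⁻¹.

43.7 s⁻¹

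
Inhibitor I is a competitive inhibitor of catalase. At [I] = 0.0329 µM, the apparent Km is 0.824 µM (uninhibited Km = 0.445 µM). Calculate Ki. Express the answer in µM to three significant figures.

Competitive: Km,app = α·Km with α = 1 + [I]/Ki.
α = Km,app/Km = 0.824/0.445 = 1.852.
Since α = 1 + [I]/Ki, [I]/Ki = 1.852 − 1 = 0.8517 and Ki = 0.0329/0.8517 = 0.0386 µM.

0.0386 µM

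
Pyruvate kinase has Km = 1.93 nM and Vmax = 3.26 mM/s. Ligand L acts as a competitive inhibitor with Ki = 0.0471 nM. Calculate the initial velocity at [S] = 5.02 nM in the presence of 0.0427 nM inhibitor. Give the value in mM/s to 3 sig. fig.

1.88 mM/s

With α = 1 + [I]/Ki = 1 + 0.0427/0.0471 = 1.907, the competitive rate law is v = Vmax[S] / (αKm + [S]).
v = 3.26×5.02 / (1.907×1.93 + 5.02) = 16.37/8.700 = 1.88 mM/s.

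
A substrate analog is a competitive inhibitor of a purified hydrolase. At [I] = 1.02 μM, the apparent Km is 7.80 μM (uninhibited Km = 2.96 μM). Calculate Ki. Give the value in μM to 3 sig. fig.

0.624 μM

Competitive: Km,app = α·Km with α = 1 + [I]/Ki.
α = Km,app/Km = 7.80/2.96 = 2.635.
Ki = [I]/(α − 1) = 1.02/1.635 = 0.624 μM.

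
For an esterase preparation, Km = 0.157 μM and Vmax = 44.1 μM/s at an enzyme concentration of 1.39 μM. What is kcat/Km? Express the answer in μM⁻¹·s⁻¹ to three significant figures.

kcat = Vmax/[E]total = 44.1/1.39 = 31.7 s⁻¹.
kcat/Km = 31.7/0.157 = 202 μM⁻¹·s⁻¹.

202 μM⁻¹·s⁻¹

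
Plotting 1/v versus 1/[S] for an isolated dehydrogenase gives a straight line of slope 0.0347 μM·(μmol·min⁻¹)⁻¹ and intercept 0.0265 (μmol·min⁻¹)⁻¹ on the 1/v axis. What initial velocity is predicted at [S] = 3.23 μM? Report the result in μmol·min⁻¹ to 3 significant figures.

26.9 μmol·min⁻¹

The y-intercept is 1/Vmax, so Vmax = 1/0.0265 = 37.7 μmol·min⁻¹.
The slope is Km/Vmax, so Km = 0.0347 × 37.7 = 1.31 μM.
Then v = 37.7 × 3.23/(1.31 + 3.23) = 26.9 μmol·min⁻¹.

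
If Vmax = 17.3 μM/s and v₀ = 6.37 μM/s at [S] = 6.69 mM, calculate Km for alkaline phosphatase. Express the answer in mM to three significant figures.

v/Vmax = 6.37/17.3 = 0.3682 = [S]/(Km+[S]).
So Km + [S] = [S]/0.3682 = 18.17 mM, giving Km = 18.17 − 6.69 = 11.5 mM.

11.5 mM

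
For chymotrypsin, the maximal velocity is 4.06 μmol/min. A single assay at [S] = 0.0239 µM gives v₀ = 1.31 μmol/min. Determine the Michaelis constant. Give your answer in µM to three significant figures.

0.0502 µM

From v = Vmax[S]/(Km+[S]), Km = [S](Vmax − v)/v.
Km = 0.0239 × (4.06 − 1.31) / 1.31 = 0.06572/1.31 = 0.0502 µM.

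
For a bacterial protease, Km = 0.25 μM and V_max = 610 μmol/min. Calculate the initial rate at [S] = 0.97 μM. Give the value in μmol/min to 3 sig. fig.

485 μmol/min

[S]/(Km+[S]) = 0.97/1.220 = 0.7951, the fractional saturation.
v = 0.7951 × Vmax = 0.7951 × 610 = 485 μmol/min.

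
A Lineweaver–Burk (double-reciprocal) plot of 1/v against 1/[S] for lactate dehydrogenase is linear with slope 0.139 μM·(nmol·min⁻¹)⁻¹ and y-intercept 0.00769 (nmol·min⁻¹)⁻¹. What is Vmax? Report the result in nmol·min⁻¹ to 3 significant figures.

130 nmol·min⁻¹

The y-intercept of a Lineweaver–Burk plot equals 1/Vmax, so Vmax = 1/0.00769 = 130 nmol·min⁻¹.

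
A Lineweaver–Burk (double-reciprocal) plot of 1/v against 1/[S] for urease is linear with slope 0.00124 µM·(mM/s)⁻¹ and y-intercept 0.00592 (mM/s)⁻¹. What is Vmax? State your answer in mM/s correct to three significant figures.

The y-intercept of a Lineweaver–Burk plot equals 1/Vmax, so Vmax = 1/0.00592 = 169 mM/s.

169 mM/s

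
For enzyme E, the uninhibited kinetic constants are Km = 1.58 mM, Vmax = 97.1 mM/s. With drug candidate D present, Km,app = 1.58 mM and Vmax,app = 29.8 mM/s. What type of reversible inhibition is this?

Vmax decreases (97.1 → 29.8 mM/s) while Km is unchanged — pure noncompetitive inhibition.

noncompetitive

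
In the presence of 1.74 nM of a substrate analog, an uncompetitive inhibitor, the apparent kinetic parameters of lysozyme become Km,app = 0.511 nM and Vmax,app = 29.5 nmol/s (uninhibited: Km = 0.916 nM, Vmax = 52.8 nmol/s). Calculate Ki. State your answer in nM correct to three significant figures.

2.20 nM

Uncompetitive: Vmax,app = Vmax/α (and Km,app = Km/α) with α = 1 + [I]/Ki.
α = Vmax/Vmax,app = 52.8/29.5 = 1.790.
Ki = [I]/(α − 1) = 1.74/0.7898 = 2.20 nM.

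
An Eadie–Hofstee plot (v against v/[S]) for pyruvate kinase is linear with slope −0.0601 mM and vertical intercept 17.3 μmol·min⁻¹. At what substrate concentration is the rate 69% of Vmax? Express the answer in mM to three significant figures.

The Eadie–Hofstee slope gives Km = 0.0601 mM (slope = −Km).
v/Vmax = [S]/(Km+[S]) = 0.69 ⇒ [S] = Km·0.69/(1−0.69) = 0.0601 × 2.226 = 0.134 mM.

0.134 mM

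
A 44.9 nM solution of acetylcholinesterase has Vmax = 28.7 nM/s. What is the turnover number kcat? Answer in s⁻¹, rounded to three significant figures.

0.639 s⁻¹

kcat = Vmax/[E]total = 28.7 nM/s / 44.9 nM = 0.639 s⁻¹.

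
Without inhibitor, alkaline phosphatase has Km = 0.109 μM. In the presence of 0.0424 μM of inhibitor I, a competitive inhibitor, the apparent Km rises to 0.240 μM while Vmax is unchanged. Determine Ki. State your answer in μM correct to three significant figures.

Competitive: Km,app = α·Km with α = 1 + [I]/Ki.
α = Km,app/Km = 0.240/0.109 = 2.202.
Since α = 1 + [I]/Ki, [I]/Ki = 2.202 − 1 = 1.202 and Ki = 0.0424/1.202 = 0.0353 μM.

0.0353 μM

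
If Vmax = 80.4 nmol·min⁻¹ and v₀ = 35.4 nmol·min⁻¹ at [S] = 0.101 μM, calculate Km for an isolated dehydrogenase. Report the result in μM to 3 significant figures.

0.128 μM

From v = Vmax[S]/(Km+[S]), Km = [S](Vmax − v)/v.
Km = 0.101 × (80.4 − 35.4) / 35.4 = 4.545/35.4 = 0.128 μM.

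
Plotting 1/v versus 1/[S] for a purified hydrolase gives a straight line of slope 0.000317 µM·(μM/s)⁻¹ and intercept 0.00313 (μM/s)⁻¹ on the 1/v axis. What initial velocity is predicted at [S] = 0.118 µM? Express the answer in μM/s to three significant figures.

172 μM/s

The y-intercept is 1/Vmax, so Vmax = 1/0.00313 = 319 μM/s.
The slope is Km/Vmax, so Km = 0.000317 × 319 = 0.101 µM.
Then v = 319 × 0.118/(0.101 + 0.118) = 172 μM/s.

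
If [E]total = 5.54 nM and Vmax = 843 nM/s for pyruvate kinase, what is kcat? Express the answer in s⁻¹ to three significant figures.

kcat = Vmax/[E]total = 843 nM/s / 5.54 nM = 152 s⁻¹.

152 s⁻¹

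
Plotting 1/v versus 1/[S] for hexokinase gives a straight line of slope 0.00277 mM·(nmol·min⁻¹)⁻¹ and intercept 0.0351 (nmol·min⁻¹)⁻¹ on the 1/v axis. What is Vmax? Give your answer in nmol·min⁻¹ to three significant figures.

The y-intercept of a Lineweaver–Burk plot equals 1/Vmax, so Vmax = 1/0.0351 = 28.5 nmol·min⁻¹.

28.5 nmol·min⁻¹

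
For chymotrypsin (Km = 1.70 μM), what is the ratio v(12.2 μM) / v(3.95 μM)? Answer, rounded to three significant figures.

The fractional saturations are [S]/(Km+[S]) = 3.95/5.650 = 0.6991 and 12.2/13.90 = 0.8777.
v₂/v₁ is just their ratio: 0.8777/0.6991 = 1.26.

1.26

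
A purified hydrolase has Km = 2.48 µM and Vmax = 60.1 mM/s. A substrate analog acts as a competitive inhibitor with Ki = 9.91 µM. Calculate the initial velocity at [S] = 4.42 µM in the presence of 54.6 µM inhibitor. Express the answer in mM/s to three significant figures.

12.9 mM/s

α = 1 + [I]/Ki = 1 + 54.6/9.91 = 6.510.
For a competitive inhibitor, Vmax is unchanged and the apparent Km becomes α·Km: Km,app = 16.1 µM, Vmax,app = 60.1 mM/s.
v = Vmax,app·[S]/(Km,app + [S]) = 60.1 × 4.42/(16.1 + 4.42) = 12.9 mM/s.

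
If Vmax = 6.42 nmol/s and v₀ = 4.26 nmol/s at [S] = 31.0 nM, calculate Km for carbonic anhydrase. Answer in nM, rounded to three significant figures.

v/Vmax = 4.26/6.42 = 0.6636 = [S]/(Km+[S]).
So Km + [S] = [S]/0.6636 = 46.72 nM, giving Km = 46.72 − 31.0 = 15.7 nM.

15.7 nM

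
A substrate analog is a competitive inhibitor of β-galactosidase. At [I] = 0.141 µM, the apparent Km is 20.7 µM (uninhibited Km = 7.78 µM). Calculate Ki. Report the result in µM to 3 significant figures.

0.0849 µM

Competitive: Km,app = α·Km with α = 1 + [I]/Ki.
α = Km,app/Km = 20.7/7.78 = 2.661.
Since α = 1 + [I]/Ki, [I]/Ki = 2.661 − 1 = 1.661 and Ki = 0.141/1.661 = 0.0849 µM.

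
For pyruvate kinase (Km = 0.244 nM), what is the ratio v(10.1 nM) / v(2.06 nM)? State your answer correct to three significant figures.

Since Vmax cancels, v₂/v₁ = [S]₂(Km+[S]₁) / [S]₁(Km+[S]₂).
= 10.1×(0.244+2.06) / (2.06×(0.244+10.1)) = 23.27/21.31 = 1.09.

1.09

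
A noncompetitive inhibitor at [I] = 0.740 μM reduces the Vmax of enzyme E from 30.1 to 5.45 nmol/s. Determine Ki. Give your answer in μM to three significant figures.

Noncompetitive: Vmax,app = Vmax/α with α = 1 + [I]/Ki.
α = Vmax/Vmax,app = 30.1/5.45 = 5.523.
Ki = [I]/(α − 1) = 0.740/4.523 = 0.164 μM.

0.164 μM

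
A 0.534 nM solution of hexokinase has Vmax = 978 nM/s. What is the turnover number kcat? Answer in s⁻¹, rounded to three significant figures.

1830 s⁻¹

kcat = Vmax/[E]total = 978 nM/s / 0.534 nM = 1830 s⁻¹.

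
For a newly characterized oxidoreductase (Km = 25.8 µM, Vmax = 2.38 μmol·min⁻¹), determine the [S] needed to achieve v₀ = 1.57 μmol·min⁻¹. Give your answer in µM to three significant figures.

50.0 µM

Rearranging v = Vmax[S]/(Km+[S]) gives [S] = Km·v/(Vmax − v).
[S] = 25.8 × 1.57 / (2.38 − 1.57) = 40.51/0.8100 = 50.0 µM.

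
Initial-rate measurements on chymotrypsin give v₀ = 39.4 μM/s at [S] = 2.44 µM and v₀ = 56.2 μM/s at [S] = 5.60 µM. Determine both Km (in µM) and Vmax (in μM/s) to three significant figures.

In reciprocal form, 1/v = (Km/Vmax)·(1/[S]) + 1/Vmax. The two points give (1/[S], 1/v) = (0.4098, 0.02538) and (0.1786, 0.01779).
Slope = (0.02538 − 0.01779)/(0.4098 − 0.1786) = 0.03281; intercept = 0.02538 − 0.03281×0.4098 = 0.01194.
Vmax = 1/intercept = 83.8 μM/s; Km = slope × Vmax = 0.03281 × 83.8 = 2.75 µM.

Km = 2.75 µM; Vmax = 83.8 μM/s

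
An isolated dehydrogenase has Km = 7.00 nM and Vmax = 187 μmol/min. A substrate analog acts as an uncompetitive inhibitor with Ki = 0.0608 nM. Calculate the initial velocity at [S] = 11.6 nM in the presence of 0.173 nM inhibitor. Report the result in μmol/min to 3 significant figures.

α = 1 + [I]/Ki = 1 + 0.173/0.0608 = 3.845.
For an uncompetitive inhibitor, both parameters are divided by α, giving Vmax/α and Km/α: Km,app = 1.82 nM, Vmax,app = 48.6 μmol/min.
v = Vmax,app·[S]/(Km,app + [S]) = 48.6 × 11.6/(1.82 + 11.6) = 42.0 μmol/min.

42.0 μmol/min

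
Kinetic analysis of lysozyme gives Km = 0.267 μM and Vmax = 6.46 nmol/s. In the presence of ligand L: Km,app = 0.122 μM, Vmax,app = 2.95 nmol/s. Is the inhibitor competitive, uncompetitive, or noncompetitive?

Both Km and Vmax decrease by the same factor (~2.19-fold) — characteristic of uncompetitive inhibition.

uncompetitive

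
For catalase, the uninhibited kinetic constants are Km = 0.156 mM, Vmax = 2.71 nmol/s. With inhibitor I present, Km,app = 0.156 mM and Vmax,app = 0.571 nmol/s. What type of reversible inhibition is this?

Vmax decreases (2.71 → 0.571 nmol/s) while Km is unchanged — pure noncompetitive inhibition.

noncompetitive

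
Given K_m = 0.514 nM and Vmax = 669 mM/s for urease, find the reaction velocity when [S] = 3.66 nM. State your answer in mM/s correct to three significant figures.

587 mM/s

v = Vmax·[S]/(Km + [S]) = 669 × 3.66 / (0.514 + 3.66)
  = 2449 / 4.174 = 587 mM/s.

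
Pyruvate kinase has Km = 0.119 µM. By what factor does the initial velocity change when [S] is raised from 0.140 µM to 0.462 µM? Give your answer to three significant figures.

1.47

The fractional saturations are [S]/(Km+[S]) = 0.140/0.2590 = 0.5405 and 0.462/0.5810 = 0.7952.
v₂/v₁ is just their ratio: 0.7952/0.5405 = 1.47.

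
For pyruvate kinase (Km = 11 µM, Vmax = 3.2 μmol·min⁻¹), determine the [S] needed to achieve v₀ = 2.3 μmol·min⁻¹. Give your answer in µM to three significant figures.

The required fractional saturation is v/Vmax = 2.3/3.2 = 0.7187.
Then [S]/(Km+[S]) = 0.7187 ⇒ [S] = 11 × 0.7187/(1 − 0.7187) = 28.1 µM.

28.1 µM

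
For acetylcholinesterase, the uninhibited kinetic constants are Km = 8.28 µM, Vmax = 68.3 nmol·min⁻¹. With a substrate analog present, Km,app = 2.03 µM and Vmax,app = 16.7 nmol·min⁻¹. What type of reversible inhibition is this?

uncompetitive

Both Km and Vmax decrease by the same factor (~4.08-fold) — characteristic of uncompetitive inhibition.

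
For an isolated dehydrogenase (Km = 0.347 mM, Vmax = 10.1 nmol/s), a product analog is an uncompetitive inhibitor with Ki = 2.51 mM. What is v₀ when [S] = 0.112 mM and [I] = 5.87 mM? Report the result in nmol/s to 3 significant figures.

With α = 1 + [I]/Ki = 1 + 5.87/2.51 = 3.339, the uncompetitive rate law is v = (Vmax/α)·[S] / (Km/α + [S]).
v = (10.1/3.339)×0.112 / (0.347/3.339 + 0.112) = 0.3388/0.2159 = 1.57 nmol/s.

1.57 nmol/s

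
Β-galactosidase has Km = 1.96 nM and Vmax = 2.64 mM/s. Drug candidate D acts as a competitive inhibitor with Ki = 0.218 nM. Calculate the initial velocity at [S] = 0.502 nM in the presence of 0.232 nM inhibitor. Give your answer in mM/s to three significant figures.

0.291 mM/s

α = 1 + [I]/Ki = 1 + 0.232/0.218 = 2.064.
For a competitive inhibitor, Vmax is unchanged and the apparent Km becomes α·Km: Km,app = 4.05 nM, Vmax,app = 2.64 mM/s.
v = Vmax,app·[S]/(Km,app + [S]) = 2.64 × 0.502/(4.05 + 0.502) = 0.291 mM/s.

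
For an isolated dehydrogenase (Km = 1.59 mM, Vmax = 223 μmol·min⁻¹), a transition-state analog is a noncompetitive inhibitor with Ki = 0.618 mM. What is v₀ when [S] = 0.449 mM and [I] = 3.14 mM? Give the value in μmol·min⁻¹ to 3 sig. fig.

α = 1 + [I]/Ki = 1 + 3.14/0.618 = 6.081.
For a noncompetitive inhibitor, Vmax is reduced to Vmax/α while Km is unchanged: Km,app = 1.59 mM, Vmax,app = 36.7 μmol·min⁻¹.
v = Vmax,app·[S]/(Km,app + [S]) = 36.7 × 0.449/(1.59 + 0.449) = 8.08 μmol·min⁻¹.

8.08 μmol·min⁻¹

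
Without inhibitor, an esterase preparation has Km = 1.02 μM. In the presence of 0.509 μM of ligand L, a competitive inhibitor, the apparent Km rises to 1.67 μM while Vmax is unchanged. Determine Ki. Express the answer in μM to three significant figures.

0.799 μM

Competitive: Km,app = α·Km with α = 1 + [I]/Ki.
α = Km,app/Km = 1.67/1.02 = 1.637.
Since α = 1 + [I]/Ki, [I]/Ki = 1.637 − 1 = 0.6373 and Ki = 0.509/0.6373 = 0.799 μM.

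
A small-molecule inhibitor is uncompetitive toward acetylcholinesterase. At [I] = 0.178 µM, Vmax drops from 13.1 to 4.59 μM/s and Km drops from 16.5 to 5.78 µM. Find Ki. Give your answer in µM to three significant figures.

Uncompetitive: Vmax,app = Vmax/α (and Km,app = Km/α) with α = 1 + [I]/Ki.
α = Vmax/Vmax,app = 13.1/4.59 = 2.854.
Ki = [I]/(α − 1) = 0.178/1.854 = 0.0960 µM.

0.0960 µM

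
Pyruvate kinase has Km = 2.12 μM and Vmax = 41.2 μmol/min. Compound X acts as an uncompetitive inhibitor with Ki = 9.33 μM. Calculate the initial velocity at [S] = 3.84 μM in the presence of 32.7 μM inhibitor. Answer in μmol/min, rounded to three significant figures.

α = 1 + [I]/Ki = 1 + 32.7/9.33 = 4.505.
For an uncompetitive inhibitor, both parameters are divided by α, giving Vmax/α and Km/α: Km,app = 0.471 μM, Vmax,app = 9.15 μmol/min.
v = Vmax,app·[S]/(Km,app + [S]) = 9.15 × 3.84/(0.471 + 3.84) = 8.15 μmol/min.

8.15 μmol/min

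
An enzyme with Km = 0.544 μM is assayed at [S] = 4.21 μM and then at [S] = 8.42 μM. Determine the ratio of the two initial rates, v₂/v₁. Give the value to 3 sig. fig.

1.06

Since Vmax cancels, v₂/v₁ = [S]₂(Km+[S]₁) / [S]₁(Km+[S]₂).
= 8.42×(0.544+4.21) / (4.21×(0.544+8.42)) = 40.03/37.74 = 1.06.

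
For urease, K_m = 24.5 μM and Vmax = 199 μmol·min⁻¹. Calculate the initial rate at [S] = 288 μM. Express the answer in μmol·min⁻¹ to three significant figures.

[S]/(Km+[S]) = 288/312.5 = 0.9216, the fractional saturation.
v = 0.9216 × Vmax = 0.9216 × 199 = 183 μmol·min⁻¹.

183 μmol·min⁻¹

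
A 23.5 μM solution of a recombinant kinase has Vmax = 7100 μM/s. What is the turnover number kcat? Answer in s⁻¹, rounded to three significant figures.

kcat = Vmax/[E]total = 7100 μM/s / 23.5 μM = 302 s⁻¹.

302 s⁻¹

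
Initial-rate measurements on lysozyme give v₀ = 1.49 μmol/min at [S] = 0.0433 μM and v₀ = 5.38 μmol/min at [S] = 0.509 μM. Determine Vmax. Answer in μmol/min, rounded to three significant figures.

In reciprocal form, 1/v = (Km/Vmax)·(1/[S]) + 1/Vmax. The two points give (1/[S], 1/v) = (23.09, 0.6711) and (1.965, 0.1859).
Slope = (0.6711 − 0.1859)/(23.09 − 1.965) = 0.02297; intercept = 0.6711 − 0.02297×23.09 = 0.1408.
Vmax = 1/intercept = 7.10 μmol/min; Km = slope × Vmax = 0.02297 × 7.10 = 0.163 μM.

7.10 μmol/min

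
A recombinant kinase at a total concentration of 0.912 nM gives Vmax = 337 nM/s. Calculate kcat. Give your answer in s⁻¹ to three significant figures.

kcat = Vmax/[E]total = 337 nM/s / 0.912 nM = 370 s⁻¹.

370 s⁻¹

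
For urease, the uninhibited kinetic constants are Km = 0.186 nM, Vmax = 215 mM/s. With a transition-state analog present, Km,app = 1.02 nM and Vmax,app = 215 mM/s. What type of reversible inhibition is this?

competitive

Km increases (0.186 → 1.02 nM) while Vmax is unchanged — the hallmark of competitive inhibition.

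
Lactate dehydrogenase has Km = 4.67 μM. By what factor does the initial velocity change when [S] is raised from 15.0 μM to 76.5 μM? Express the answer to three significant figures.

1.24

Since Vmax cancels, v₂/v₁ = [S]₂(Km+[S]₁) / [S]₁(Km+[S]₂).
= 76.5×(4.67+15.0) / (15.0×(4.67+76.5)) = 1505/1218 = 1.24.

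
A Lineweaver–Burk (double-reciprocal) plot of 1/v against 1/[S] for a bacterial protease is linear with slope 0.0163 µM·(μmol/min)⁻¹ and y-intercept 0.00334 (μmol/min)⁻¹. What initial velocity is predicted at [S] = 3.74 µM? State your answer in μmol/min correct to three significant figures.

The y-intercept is 1/Vmax, so Vmax = 1/0.00334 = 299 μmol/min.
The slope is Km/Vmax, so Km = 0.0163 × 299 = 4.88 µM.
Then v = 299 × 3.74/(4.88 + 3.74) = 130 μmol/min.

130 μmol/min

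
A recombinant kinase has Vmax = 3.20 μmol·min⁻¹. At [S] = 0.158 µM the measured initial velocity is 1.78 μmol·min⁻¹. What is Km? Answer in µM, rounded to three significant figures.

From v = Vmax[S]/(Km+[S]), Km = [S](Vmax − v)/v.
Km = 0.158 × (3.20 − 1.78) / 1.78 = 0.2244/1.78 = 0.126 µM.

0.126 µM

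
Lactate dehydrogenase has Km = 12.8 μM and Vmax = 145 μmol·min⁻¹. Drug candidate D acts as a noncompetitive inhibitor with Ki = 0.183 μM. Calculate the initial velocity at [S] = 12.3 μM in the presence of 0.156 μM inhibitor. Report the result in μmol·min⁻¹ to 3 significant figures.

38.4 μmol·min⁻¹

α = 1 + [I]/Ki = 1 + 0.156/0.183 = 1.852.
For a noncompetitive inhibitor, Vmax is reduced to Vmax/α while Km is unchanged: Km,app = 12.8 μM, Vmax,app = 78.3 μmol·min⁻¹.
v = Vmax,app·[S]/(Km,app + [S]) = 78.3 × 12.3/(12.8 + 12.3) = 38.4 μmol·min⁻¹.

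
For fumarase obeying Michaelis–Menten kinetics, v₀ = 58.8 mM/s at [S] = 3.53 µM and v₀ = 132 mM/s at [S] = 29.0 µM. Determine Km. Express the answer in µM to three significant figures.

6.05 µM

In reciprocal form, 1/v = (Km/Vmax)·(1/[S]) + 1/Vmax. The two points give (1/[S], 1/v) = (0.2833, 0.01701) and (0.03448, 0.007576).
Slope = (0.01701 − 0.007576)/(0.2833 − 0.03448) = 0.03791; intercept = 0.01701 − 0.03791×0.2833 = 0.006269.
Vmax = 1/intercept = 160 mM/s; Km = slope × Vmax = 0.03791 × 160 = 6.05 µM.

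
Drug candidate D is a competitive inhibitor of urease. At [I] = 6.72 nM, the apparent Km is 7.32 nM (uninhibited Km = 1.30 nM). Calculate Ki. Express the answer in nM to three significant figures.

1.45 nM

Competitive: Km,app = α·Km with α = 1 + [I]/Ki.
α = Km,app/Km = 7.32/1.30 = 5.631.
Since α = 1 + [I]/Ki, [I]/Ki = 5.631 − 1 = 4.631 and Ki = 6.72/4.631 = 1.45 nM.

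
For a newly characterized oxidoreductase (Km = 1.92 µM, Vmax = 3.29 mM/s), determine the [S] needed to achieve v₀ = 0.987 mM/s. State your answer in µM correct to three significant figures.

The required fractional saturation is v/Vmax = 0.987/3.29 = 0.3000.
Then [S]/(Km+[S]) = 0.3000 ⇒ [S] = 1.92 × 0.3000/(1 − 0.3000) = 0.823 µM.

0.823 µM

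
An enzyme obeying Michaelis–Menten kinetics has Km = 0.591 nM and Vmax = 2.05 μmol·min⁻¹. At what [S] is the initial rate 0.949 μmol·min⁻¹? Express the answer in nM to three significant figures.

0.509 nM

Rearranging v = Vmax[S]/(Km+[S]) gives [S] = Km·v/(Vmax − v).
[S] = 0.591 × 0.949 / (2.05 − 0.949) = 0.5609/1.101 = 0.509 nM.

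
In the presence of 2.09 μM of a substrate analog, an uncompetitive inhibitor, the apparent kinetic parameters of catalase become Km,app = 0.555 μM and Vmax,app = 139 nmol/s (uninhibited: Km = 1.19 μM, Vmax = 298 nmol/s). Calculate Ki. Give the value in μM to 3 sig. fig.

Uncompetitive: Vmax,app = Vmax/α (and Km,app = Km/α) with α = 1 + [I]/Ki.
α = Vmax/Vmax,app = 298/139 = 2.144.
Ki = [I]/(α − 1) = 2.09/1.144 = 1.83 μM.

1.83 μM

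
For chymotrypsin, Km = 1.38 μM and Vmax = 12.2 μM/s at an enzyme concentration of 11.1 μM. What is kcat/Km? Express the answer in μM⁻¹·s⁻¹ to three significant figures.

0.796 μM⁻¹·s⁻¹

kcat = Vmax/[E]total = 12.2/11.1 = 1.10 s⁻¹.
kcat/Km = 1.10/1.38 = 0.796 μM⁻¹·s⁻¹.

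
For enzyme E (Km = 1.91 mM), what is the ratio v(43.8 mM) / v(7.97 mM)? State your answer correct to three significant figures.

1.19

The fractional saturations are [S]/(Km+[S]) = 7.97/9.880 = 0.8067 and 43.8/45.71 = 0.9582.
v₂/v₁ is just their ratio: 0.9582/0.8067 = 1.19.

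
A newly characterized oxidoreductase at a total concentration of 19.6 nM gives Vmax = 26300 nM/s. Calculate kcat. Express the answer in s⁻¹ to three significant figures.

kcat = Vmax/[E]total = 26300 nM/s / 19.6 nM = 1340 s⁻¹.

1340 s⁻¹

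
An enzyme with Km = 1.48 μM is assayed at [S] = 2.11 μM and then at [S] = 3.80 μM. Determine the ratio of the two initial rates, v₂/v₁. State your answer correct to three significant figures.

1.22

Since Vmax cancels, v₂/v₁ = [S]₂(Km+[S]₁) / [S]₁(Km+[S]₂).
= 3.80×(1.48+2.11) / (2.11×(1.48+3.80)) = 13.64/11.14 = 1.22.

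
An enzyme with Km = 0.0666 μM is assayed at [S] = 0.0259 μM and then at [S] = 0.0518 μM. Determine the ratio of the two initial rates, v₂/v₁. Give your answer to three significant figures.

The fractional saturations are [S]/(Km+[S]) = 0.0259/0.09250 = 0.2800 and 0.0518/0.1184 = 0.4375.
v₂/v₁ is just their ratio: 0.4375/0.2800 = 1.56.

1.56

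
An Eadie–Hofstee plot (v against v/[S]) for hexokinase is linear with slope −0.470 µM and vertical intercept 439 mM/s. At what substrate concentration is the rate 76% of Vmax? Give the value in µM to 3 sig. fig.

The Eadie–Hofstee slope gives Km = 0.470 µM (slope = −Km).
v/Vmax = [S]/(Km+[S]) = 0.76 ⇒ [S] = Km·0.76/(1−0.76) = 0.470 × 3.167 = 1.49 µM.

1.49 µM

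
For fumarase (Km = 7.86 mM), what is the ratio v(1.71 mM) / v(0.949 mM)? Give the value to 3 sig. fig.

1.66

The fractional saturations are [S]/(Km+[S]) = 0.949/8.809 = 0.1077 and 1.71/9.570 = 0.1787.
v₂/v₁ is just their ratio: 0.1787/0.1077 = 1.66.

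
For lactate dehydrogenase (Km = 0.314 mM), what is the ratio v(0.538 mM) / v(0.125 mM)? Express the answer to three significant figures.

2.22

The fractional saturations are [S]/(Km+[S]) = 0.125/0.4390 = 0.2847 and 0.538/0.8520 = 0.6315.
v₂/v₁ is just their ratio: 0.6315/0.2847 = 2.22.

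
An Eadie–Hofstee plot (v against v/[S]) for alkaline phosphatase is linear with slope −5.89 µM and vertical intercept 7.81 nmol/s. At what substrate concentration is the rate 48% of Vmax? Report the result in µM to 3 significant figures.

5.44 µM

The Eadie–Hofstee slope gives Km = 5.89 µM (slope = −Km).
v/Vmax = [S]/(Km+[S]) = 0.48 ⇒ [S] = Km·0.48/(1−0.48) = 5.89 × 0.9231 = 5.44 µM.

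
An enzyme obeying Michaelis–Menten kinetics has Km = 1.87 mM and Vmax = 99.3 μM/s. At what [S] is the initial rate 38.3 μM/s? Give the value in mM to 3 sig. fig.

The required fractional saturation is v/Vmax = 38.3/99.3 = 0.3857.
Then [S]/(Km+[S]) = 0.3857 ⇒ [S] = 1.87 × 0.3857/(1 − 0.3857) = 1.17 mM.

1.17 mM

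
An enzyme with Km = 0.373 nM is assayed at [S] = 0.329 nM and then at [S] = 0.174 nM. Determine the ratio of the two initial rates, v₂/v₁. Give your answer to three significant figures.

The fractional saturations are [S]/(Km+[S]) = 0.329/0.7020 = 0.4687 and 0.174/0.5470 = 0.3181.
v₂/v₁ is just their ratio: 0.3181/0.4687 = 0.679.

0.679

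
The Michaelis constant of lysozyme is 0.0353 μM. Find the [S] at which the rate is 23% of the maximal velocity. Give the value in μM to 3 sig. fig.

v/Vmax = [S]/(Km+[S]) = 0.23, so [S] = Km·0.23/(1 − 0.23) = 0.0353 × 0.2987.
[S] = 0.0105 μM.

0.0105 μM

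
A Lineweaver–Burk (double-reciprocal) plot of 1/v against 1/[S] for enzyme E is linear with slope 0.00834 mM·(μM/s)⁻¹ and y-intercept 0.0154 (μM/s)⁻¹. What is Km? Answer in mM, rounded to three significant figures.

y-intercept = 1/Vmax ⇒ Vmax = 64.9 μM/s; slope = Km/Vmax ⇒ Km = slope × Vmax.
Km = 0.00834 × 64.9 = 0.542 mM.

0.542 mM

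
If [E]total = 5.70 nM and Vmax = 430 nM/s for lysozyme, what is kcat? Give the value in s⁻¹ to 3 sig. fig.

kcat = Vmax/[E]total = 430 nM/s / 5.70 nM = 75.4 s⁻¹.

75.4 s⁻¹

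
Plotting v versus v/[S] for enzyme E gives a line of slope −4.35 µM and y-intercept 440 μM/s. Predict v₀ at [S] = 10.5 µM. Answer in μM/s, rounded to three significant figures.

In the Eadie–Hofstee form v = Vmax − Km·(v/[S]), the slope is −Km and the intercept is Vmax, so Km = 4.35 µM and Vmax = 440 μM/s.
v = 440 × 10.5/(4.35 + 10.5) = 311 μM/s.

311 μM/s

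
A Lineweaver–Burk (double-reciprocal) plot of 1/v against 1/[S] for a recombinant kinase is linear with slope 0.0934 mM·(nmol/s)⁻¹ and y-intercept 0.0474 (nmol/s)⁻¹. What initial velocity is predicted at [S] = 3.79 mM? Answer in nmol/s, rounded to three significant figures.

13.9 nmol/s

The y-intercept is 1/Vmax, so Vmax = 1/0.0474 = 21.1 nmol/s.
The slope is Km/Vmax, so Km = 0.0934 × 21.1 = 1.97 mM.
Then v = 21.1 × 3.79/(1.97 + 3.79) = 13.9 nmol/s.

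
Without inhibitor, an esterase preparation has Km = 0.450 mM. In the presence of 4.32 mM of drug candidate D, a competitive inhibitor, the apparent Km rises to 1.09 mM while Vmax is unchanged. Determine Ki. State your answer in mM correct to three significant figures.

Competitive: Km,app = α·Km with α = 1 + [I]/Ki.
α = Km,app/Km = 1.09/0.450 = 2.422.
Since α = 1 + [I]/Ki, [I]/Ki = 2.422 − 1 = 1.422 and Ki = 4.32/1.422 = 3.04 mM.

3.04 mM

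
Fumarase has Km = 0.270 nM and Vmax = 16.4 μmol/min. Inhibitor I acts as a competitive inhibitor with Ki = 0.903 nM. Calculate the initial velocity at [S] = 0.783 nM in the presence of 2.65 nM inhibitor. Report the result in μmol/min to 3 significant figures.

6.96 μmol/min

With α = 1 + [I]/Ki = 1 + 2.65/0.903 = 3.935, the competitive rate law is v = Vmax[S] / (αKm + [S]).
v = 16.4×0.783 / (3.935×0.270 + 0.783) = 12.84/1.845 = 6.96 μmol/min.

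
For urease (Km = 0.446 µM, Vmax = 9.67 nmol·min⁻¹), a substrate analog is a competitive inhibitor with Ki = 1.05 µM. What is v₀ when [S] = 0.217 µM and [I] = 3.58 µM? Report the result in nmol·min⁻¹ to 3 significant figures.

α = 1 + [I]/Ki = 1 + 3.58/1.05 = 4.410.
For a competitive inhibitor, Vmax is unchanged and the apparent Km becomes α·Km: Km,app = 1.97 µM, Vmax,app = 9.67 nmol·min⁻¹.
v = Vmax,app·[S]/(Km,app + [S]) = 9.67 × 0.217/(1.97 + 0.217) = 0.961 nmol·min⁻¹.

0.961 nmol·min⁻¹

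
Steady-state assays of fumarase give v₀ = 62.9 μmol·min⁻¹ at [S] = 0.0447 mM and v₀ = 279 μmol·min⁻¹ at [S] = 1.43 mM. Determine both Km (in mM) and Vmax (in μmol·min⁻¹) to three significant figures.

Km = 0.178 mM; Vmax = 314 μmol·min⁻¹

In reciprocal form, 1/v = (Km/Vmax)·(1/[S]) + 1/Vmax. The two points give (1/[S], 1/v) = (22.37, 0.01590) and (0.6993, 0.003584).
Slope = (0.01590 − 0.003584)/(22.37 − 0.6993) = 0.0005682; intercept = 0.01590 − 0.0005682×22.37 = 0.003187.
Vmax = 1/intercept = 314 μmol·min⁻¹; Km = slope × Vmax = 0.0005682 × 314 = 0.178 mM.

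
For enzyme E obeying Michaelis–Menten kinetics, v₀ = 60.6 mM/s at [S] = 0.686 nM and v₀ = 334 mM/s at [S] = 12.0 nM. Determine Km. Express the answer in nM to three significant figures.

4.52 nM

From v = Vmax[S]/(Km+[S]), each point gives Vmax = v(Km+[S])/[S].
Equating: 60.6(Km+0.686)/0.686 = 334(Km+12.0)/12.0.
88.34·Km + 60.6 = 27.83·Km + 334, so (88.34 − 27.83)·Km = 334 − 60.6.
Km = 273.4/60.50 = 4.52 nM; then Vmax = 60.6(4.52+0.686)/0.686 = 460 mM/s.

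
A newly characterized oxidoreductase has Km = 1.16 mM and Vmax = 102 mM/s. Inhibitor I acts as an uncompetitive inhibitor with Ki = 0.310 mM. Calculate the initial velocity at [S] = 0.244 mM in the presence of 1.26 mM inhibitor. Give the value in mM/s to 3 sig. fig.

10.4 mM/s

α = 1 + [I]/Ki = 1 + 1.26/0.310 = 5.065.
For an uncompetitive inhibitor, both parameters are divided by α, giving Vmax/α and Km/α: Km,app = 0.229 mM, Vmax,app = 20.1 mM/s.
v = Vmax,app·[S]/(Km,app + [S]) = 20.1 × 0.244/(0.229 + 0.244) = 10.4 mM/s.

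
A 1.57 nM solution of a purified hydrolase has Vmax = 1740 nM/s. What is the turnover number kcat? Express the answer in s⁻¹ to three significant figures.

kcat = Vmax/[E]total = 1740 nM/s / 1.57 nM = 1110 s⁻¹.

1110 s⁻¹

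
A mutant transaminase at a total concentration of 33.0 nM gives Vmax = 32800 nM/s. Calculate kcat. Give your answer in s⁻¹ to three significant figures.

994 s⁻¹

kcat = Vmax/[E]total = 32800 nM/s / 33.0 nM = 994 s⁻¹.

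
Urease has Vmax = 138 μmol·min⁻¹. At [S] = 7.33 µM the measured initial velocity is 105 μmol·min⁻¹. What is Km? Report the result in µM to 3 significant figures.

v/Vmax = 105/138 = 0.7609 = [S]/(Km+[S]).
So Km + [S] = [S]/0.7609 = 9.634 µM, giving Km = 9.634 − 7.33 = 2.30 µM.

2.30 µM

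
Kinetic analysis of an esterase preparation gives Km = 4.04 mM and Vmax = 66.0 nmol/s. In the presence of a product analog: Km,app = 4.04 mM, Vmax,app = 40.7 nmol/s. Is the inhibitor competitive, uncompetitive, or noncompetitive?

noncompetitive

Vmax decreases (66.0 → 40.7 nmol/s) while Km is unchanged — pure noncompetitive inhibition.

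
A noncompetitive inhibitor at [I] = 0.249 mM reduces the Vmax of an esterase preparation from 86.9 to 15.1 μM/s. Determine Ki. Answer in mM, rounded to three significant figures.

0.0524 mM

Noncompetitive: Vmax,app = Vmax/α with α = 1 + [I]/Ki.
α = Vmax/Vmax,app = 86.9/15.1 = 5.755.
Since α = 1 + [I]/Ki, [I]/Ki = 5.755 − 1 = 4.755 and Ki = 0.249/4.755 = 0.0524 mM.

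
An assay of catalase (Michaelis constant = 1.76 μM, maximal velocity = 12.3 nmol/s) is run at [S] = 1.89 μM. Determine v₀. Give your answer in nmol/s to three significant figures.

[S]/(Km+[S]) = 1.89/3.650 = 0.5178, the fractional saturation.
v = 0.5178 × Vmax = 0.5178 × 12.3 = 6.37 nmol/s.

6.37 nmol/s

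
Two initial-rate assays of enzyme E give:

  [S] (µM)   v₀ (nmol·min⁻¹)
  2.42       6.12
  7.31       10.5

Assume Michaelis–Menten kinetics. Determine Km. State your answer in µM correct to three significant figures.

In reciprocal form, 1/v = (Km/Vmax)·(1/[S]) + 1/Vmax. The two points give (1/[S], 1/v) = (0.4132, 0.1634) and (0.1368, 0.09524).
Slope = (0.1634 − 0.09524)/(0.4132 − 0.1368) = 0.2466; intercept = 0.1634 − 0.2466×0.4132 = 0.06151.
Vmax = 1/intercept = 16.3 nmol·min⁻¹; Km = slope × Vmax = 0.2466 × 16.3 = 4.01 µM.

4.01 µM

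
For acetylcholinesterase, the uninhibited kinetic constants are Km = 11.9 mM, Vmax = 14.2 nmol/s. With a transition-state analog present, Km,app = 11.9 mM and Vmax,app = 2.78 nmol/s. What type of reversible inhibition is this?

Vmax decreases (14.2 → 2.78 nmol/s) while Km is unchanged — pure noncompetitive inhibition.

noncompetitive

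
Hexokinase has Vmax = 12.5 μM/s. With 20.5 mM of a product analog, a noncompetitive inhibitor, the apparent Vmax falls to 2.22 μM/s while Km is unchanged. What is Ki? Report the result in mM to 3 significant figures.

Noncompetitive: Vmax,app = Vmax/α with α = 1 + [I]/Ki.
α = Vmax/Vmax,app = 12.5/2.22 = 5.631.
Ki = [I]/(α − 1) = 20.5/4.631 = 4.43 mM.

4.43 mM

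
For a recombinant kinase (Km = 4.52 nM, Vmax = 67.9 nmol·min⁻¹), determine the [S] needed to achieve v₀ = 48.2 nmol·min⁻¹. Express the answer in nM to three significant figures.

11.1 nM

Rearranging v = Vmax[S]/(Km+[S]) gives [S] = Km·v/(Vmax − v).
[S] = 4.52 × 48.2 / (67.9 − 48.2) = 217.9/19.70 = 11.1 nM.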